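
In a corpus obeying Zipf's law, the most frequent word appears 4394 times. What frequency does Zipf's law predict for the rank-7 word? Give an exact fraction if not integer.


Zipf's law: freq(rank) = f1 / rank
f1 = 4394, rank = 7
freq = 4394 / 7
GCD(4394, 7) = 1
Simplified: 4394/7

4394/7


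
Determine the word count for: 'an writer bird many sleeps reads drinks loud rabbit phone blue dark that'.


Counting words by splitting on spaces:
  Word 1: 'an'
  Word 2: 'writer'
  Word 3: 'bird'
  Word 4: 'many'
  Word 5: 'sleeps'
  Word 6: 'reads'
  Word 7: 'drinks'
  Word 8: 'loud'
  Word 9: 'rabbit'
  Word 10: 'phone'
  Word 11: 'blue'
  Word 12: 'dark'
  Word 13: 'that'
Total words: 13

13


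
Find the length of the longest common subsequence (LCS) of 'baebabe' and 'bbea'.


DP table for LCS of 'baebabe' and 'bbea':
       b  b  e  a
    0  0  0  0  0
  b 0  1  1  1  1
  a 0  1  1  1  2
  e 0  1  1  2  2
  b 0  1  2  2  2
  a 0  1  2  2  3
  b 0  1  2  2  3
  e 0  1  2  3  3
LCS: 'bea'
LCS length = 3

3


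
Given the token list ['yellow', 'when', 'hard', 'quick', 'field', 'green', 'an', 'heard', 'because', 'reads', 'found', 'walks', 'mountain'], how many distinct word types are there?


Listing all tokens and tracking unique types:
  Token 1: 'yellow' -> NEW (unique so far: 1)
  Token 2: 'when' -> NEW (unique so far: 2)
  Token 3: 'hard' -> NEW (unique so far: 3)
  Token 4: 'quick' -> NEW (unique so far: 4)
  Token 5: 'field' -> NEW (unique so far: 5)
  Token 6: 'green' -> NEW (unique so far: 6)
  Token 7: 'an' -> NEW (unique so far: 7)
  Token 8: 'heard' -> NEW (unique so far: 8)
  Token 9: 'because' -> NEW (unique so far: 9)
  Token 10: 'reads' -> NEW (unique so far: 10)
  Token 11: 'found' -> NEW (unique so far: 11)
  Token 12: 'walks' -> NEW (unique so far: 12)
  Token 13: 'mountain' -> NEW (unique so far: 13)
Unique types: ('an', 'because', 'field', 'found', 'green', 'hard', 'heard', 'mountain', 'quick', 'reads', 'walks', 'when', 'yellow')
Vocabulary size: 13

13


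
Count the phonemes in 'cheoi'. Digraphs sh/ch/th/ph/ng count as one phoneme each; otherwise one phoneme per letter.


Parsing 'cheoi' greedily, digraphs first:
  'ch' -> digraph (1 consonant phoneme) (phonemes so far: 1)
  'e' -> vowel phoneme (phonemes so far: 2)
  'o' -> vowel phoneme (phonemes so far: 3)
  'i' -> vowel phoneme (phonemes so far: 4)
Total phonemes: 4

4


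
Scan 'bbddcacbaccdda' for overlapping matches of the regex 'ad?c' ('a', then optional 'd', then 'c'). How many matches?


Pattern: ad?c means 'a', then optional 'd', then 'c'.
Scanning 'bbddcacbaccdda' position-by-position:
  Pos 0: window 'bbd' -> no
  Pos 1: window 'bdd' -> no
  Pos 2: window 'ddc' -> no
  Pos 3: window 'dca' -> no
  Pos 4: window 'cac' -> no
  Pos 5: window 'acb' -> MATCH
  Pos 6: window 'cba' -> no
  Pos 7: window 'bac' -> no
  Pos 8: window 'acc' -> MATCH
  Pos 9: window 'ccd' -> no
  Pos 10: window 'cdd' -> no
  Pos 11: window 'dda' -> no
  Pos 12: window 'da' -> no
  Pos 13: window 'a' -> no
Total matches: 2

2


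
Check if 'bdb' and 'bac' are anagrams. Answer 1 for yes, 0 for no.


Sort characters of 'bdb': 'bbd'
Sort characters of 'bac': 'abc'
Sorted forms differ -> they are NOT anagrams
Result: 0

0


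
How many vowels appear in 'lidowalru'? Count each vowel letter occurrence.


Scanning each character of 'lidowalru':
  Position 1: 'l' -> consonant (running count: 0)
  Position 2: 'i' -> vowel (running count: 1)
  Position 3: 'd' -> consonant (running count: 1)
  Position 4: 'o' -> vowel (running count: 2)
  Position 5: 'w' -> consonant (running count: 2)
  Position 6: 'a' -> vowel (running count: 3)
  Position 7: 'l' -> consonant (running count: 3)
  Position 8: 'r' -> consonant (running count: 3)
  Position 9: 'u' -> vowel (running count: 4)
Total vowels: 4

4


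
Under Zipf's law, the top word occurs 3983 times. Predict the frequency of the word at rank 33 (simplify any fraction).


Zipf's law: freq(rank) = f1 / rank
f1 = 3983, rank = 33
freq = 3983 / 33
GCD(3983, 33) = 1
Simplified: 3983/33

3983/33


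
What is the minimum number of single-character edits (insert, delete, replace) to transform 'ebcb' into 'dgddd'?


Building DP table for s1='ebcb' (len 4) and s2='dgddd' (len 5):
       d  g  d  d  d
    0  1  2  3  4  5
  e 1  1  2  3  4  5
  b 2  2  2  3  4  5
  c 3  3  3  3  4  5
  b 4  4  4  4  4  5
Edit distance = dp[4][5] = 5

5


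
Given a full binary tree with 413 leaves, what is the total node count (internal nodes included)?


Leaf nodes (terminals): 413
Internal nodes = n - 1 = 413 - 1 = 412
Total = leaves + internal = 413 + 412 = 825

825


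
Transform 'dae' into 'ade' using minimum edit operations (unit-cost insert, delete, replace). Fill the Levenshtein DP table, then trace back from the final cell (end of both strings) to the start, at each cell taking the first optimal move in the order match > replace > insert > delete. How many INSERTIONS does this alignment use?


Edit distance = 2. Backtracking from cell (3, 3) with preference match > replace > insert > delete,
then listing the resulting alignment 'dae' -> 'ade' left to right:
  Step 1: replace d->a
  Step 2: replace a->d
  Step 3: keep 'e'
Total insertions: 0

0


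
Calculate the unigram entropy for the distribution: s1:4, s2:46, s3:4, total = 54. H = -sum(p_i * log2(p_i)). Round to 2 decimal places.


Computing entropy H = -sum(p_i * log2(p_i)):
  s1: p = 4/54 = 0.0741, -p*log2(p) = 0.2781
  s2: p = 46/54 = 0.8519, -p*log2(p) = 0.1971
  s3: p = 4/54 = 0.0741, -p*log2(p) = 0.2781
H = sum of terms = 0.7533
Rounded to 2 decimals: 0.75

0.75


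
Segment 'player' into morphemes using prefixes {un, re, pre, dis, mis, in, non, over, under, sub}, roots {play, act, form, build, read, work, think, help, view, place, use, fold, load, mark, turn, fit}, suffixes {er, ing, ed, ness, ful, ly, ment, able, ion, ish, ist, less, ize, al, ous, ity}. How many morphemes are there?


Segmenting 'player' against the inventory:
  'play' -> root (morpheme 1)
  'er' -> suffix (morpheme 2)
Total morphemes: 2

2


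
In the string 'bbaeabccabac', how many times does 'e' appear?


Scanning 'bbaeabccabac' for 'e':
  Position 3: 'e' -> MATCH (count: 1)
Total occurrences of 'e': 1

1


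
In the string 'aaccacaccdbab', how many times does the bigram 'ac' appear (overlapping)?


Scanning 'aaccacaccdbab' for bigram 'ac':
  Position 0: 'aa' -> no
  Position 1: 'ac' -> MATCH
  Position 2: 'cc' -> no
  Position 3: 'ca' -> no
  Position 4: 'ac' -> MATCH
  Position 5: 'ca' -> no
  Position 6: 'ac' -> MATCH
  Position 7: 'cc' -> no
  Position 8: 'cd' -> no
  Position 9: 'db' -> no
  Position 10: 'ba' -> no
  Position 11: 'ab' -> no
Total matches: 3

3


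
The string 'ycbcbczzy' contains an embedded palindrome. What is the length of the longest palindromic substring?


Scanning 'ycbcbczzy' for palindromic substrings.
Substring at positions 1-5: 'cbcbc'.
Check: reverse('cbcbc') = 'cbcbc' -> palindrome confirmed.
Neighbouring characters ('y' / 'z') break symmetry, so it cannot extend further.
No longer palindromic substring exists; longest length = 5

5


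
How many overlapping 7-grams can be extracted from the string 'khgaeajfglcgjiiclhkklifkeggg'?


String 'khgaeajfglcgjiiclhkklifkeggg' has length L = 28.
Number of overlapping n-grams = L - n + 1
Substituting: 28 - 7 + 1 = 22

22


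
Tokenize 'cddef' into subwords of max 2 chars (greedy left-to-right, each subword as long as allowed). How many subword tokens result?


'cddef' has 5 characters.
Chunking with max size 2:
  Chunk 1: 'cd' (positions 0-1)
  Chunk 2: 'de' (positions 2-3)
  Chunk 3: 'f' (positions 4-4)
Total chunks: ceil(5 / 2) = 3

3


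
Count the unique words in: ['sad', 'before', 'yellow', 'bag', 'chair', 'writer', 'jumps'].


Listing all tokens and tracking unique types:
  Token 1: 'sad' -> NEW (unique so far: 1)
  Token 2: 'before' -> NEW (unique so far: 2)
  Token 3: 'yellow' -> NEW (unique so far: 3)
  Token 4: 'bag' -> NEW (unique so far: 4)
  Token 5: 'chair' -> NEW (unique so far: 5)
  Token 6: 'writer' -> NEW (unique so far: 6)
  Token 7: 'jumps' -> NEW (unique so far: 7)
Unique types: ('bag', 'before', 'chair', 'jumps', 'sad', 'writer', 'yellow')
Vocabulary size: 7

7


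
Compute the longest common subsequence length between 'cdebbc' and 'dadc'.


DP table for LCS of 'cdebbc' and 'dadc':
       d  a  d  c
    0  0  0  0  0
  c 0  0  0  0  1
  d 0  1  1  1  1
  e 0  1  1  1  1
  b 0  1  1  1  1
  b 0  1  1  1  1
  c 0  1  1  1  2
LCS: 'dc'
LCS length = 2

2


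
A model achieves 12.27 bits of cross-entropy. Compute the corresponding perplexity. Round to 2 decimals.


Perplexity formula: PP = 2^H
H = 12.27
PP = 2^12.27
Decompose: 2^12.27 = 2^12 * 2^0.27
2^12 = 4096, 2^0.27 ~ 1.2058078
PP ~ 4096 * 1.2058078 = 4938.9887488
Rounded to 2 decimals: 4938.99

4938.99


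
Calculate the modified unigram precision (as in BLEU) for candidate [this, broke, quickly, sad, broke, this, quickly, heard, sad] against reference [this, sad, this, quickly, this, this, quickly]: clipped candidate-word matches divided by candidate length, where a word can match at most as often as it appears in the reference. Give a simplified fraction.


Reference word counts: {'quickly': 2, 'sad': 1, 'this': 4}
Checking each candidate word (with clipping):
  'this' -> in reference (ref count 4, used 1/4) -> match (matches: 1)
  'broke' -> not in reference -> no match (matches: 1)
  'quickly' -> in reference (ref count 2, used 1/2) -> match (matches: 2)
  'sad' -> in reference (ref count 1, used 1/1) -> match (matches: 3)
  'broke' -> not in reference -> no match (matches: 3)
  'this' -> in reference (ref count 4, used 2/4) -> match (matches: 4)
  'quickly' -> in reference (ref count 2, used 2/2) -> match (matches: 5)
  'heard' -> not in reference -> no match (matches: 5)
  'sad' -> ref count 1 already used up (1/1) -> clipped, no match (matches: 5)
Clipped matches: 5, Candidate length: 9
Precision = 5/9

5/9


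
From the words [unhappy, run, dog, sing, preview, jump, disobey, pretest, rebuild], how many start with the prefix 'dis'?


Checking each word for prefix 'dis':
  'unhappy' -> no (count: 0)
  'run' -> no (count: 0)
  'dog' -> no (count: 0)
  'sing' -> no (count: 0)
  'preview' -> no (count: 0)
  'jump' -> no (count: 0)
  'disobey' -> YES, starts with 'dis' (count: 1)
  'pretest' -> no (count: 1)
  'rebuild' -> no (count: 1)
Total with prefix 'dis': 1

1


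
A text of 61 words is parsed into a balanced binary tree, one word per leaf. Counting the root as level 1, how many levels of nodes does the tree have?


In a balanced binary tree with n leaves the deepest leaf is ceil(log2(n)) edges below the root,
so counting node levels inclusive of root and leaves gives ceil(log2(n)) + 1 levels.
log2(61) = 5.9307
ceil(5.9307) = 6
levels = 6 + 1 = 7

7


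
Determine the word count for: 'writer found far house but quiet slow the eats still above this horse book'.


Counting words by splitting on spaces:
  Word 1: 'writer'
  Word 2: 'found'
  Word 3: 'far'
  Word 4: 'house'
  Word 5: 'but'
  Word 6: 'quiet'
  Word 7: 'slow'
  Word 8: 'the'
  Word 9: 'eats'
  Word 10: 'still'
  Word 11: 'above'
  Word 12: 'this'
  Word 13: 'horse'
  Word 14: 'book'
Total words: 14

14


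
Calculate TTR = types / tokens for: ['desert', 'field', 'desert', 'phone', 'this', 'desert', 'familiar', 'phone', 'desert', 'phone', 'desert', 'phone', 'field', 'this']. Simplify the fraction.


Tokens: 14
Unique types: ('desert', 'familiar', 'field', 'phone', 'this') = 5
TTR = 5/14
Already in lowest terms.

5/14


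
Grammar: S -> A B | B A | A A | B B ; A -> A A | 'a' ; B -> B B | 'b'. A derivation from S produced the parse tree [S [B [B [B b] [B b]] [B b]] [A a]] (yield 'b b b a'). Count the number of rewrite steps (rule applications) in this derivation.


Every bracketed nonterminal node [X ...] in the tree is produced by exactly one rule application.
Reading the tree off as a leftmost derivation:
  Step 1: S  =>  B A   (applied S -> B A)
  Step 2: B A  =>  B B A   (applied B -> B B)
  Step 3: B B A  =>  B B B A   (applied B -> B B)
  Step 4: B B B A  =>  b B B A   (applied B -> b)
  Step 5: b B B A  =>  b b B A   (applied B -> b)
  Step 6: b b B A  =>  b b b A   (applied B -> b)
  Step 7: b b b A  =>  b b b a   (applied A -> a)
Final yield: b b b a
Total rewrite steps: 7

7


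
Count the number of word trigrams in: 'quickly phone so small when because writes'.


Word trigrams from [7] words:
  Trigram 1: (quickly phone so)
  Trigram 2: (phone so small)
  Trigram 3: (so small when)
  Trigram 4: (small when because)
  Trigram 5: (when because writes)
Total word trigrams: 7 - 2 = 5

5


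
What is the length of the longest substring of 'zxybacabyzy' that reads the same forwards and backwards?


Scanning 'zxybacabyzy' for palindromic substrings.
Substring at positions 2-8: 'ybacaby'.
Check: reverse('ybacaby') = 'ybacaby' -> palindrome confirmed.
Neighbouring characters ('x' / 'z') break symmetry, so it cannot extend further.
No longer palindromic substring exists; longest length = 7

7


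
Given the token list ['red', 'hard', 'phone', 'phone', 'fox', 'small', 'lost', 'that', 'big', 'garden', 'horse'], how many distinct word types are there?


Listing all tokens and tracking unique types:
  Token 1: 'red' -> NEW (unique so far: 1)
  Token 2: 'hard' -> NEW (unique so far: 2)
  Token 3: 'phone' -> NEW (unique so far: 3)
  Token 4: 'phone' -> duplicate (unique so far: 3)
  Token 5: 'fox' -> NEW (unique so far: 4)
  Token 6: 'small' -> NEW (unique so far: 5)
  Token 7: 'lost' -> NEW (unique so far: 6)
  Token 8: 'that' -> NEW (unique so far: 7)
  Token 9: 'big' -> NEW (unique so far: 8)
  Token 10: 'garden' -> NEW (unique so far: 9)
  Token 11: 'horse' -> NEW (unique so far: 10)
Unique types: ('big', 'fox', 'garden', 'hard', 'horse', 'lost', 'phone', 'red', 'small', 'that')
Vocabulary size: 10

10


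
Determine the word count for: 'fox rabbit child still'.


Counting words by splitting on spaces:
  Word 1: 'fox'
  Word 2: 'rabbit'
  Word 3: 'child'
  Word 4: 'still'
Total words: 4

4


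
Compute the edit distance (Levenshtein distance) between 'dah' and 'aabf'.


Building DP table for s1='dah' (len 3) and s2='aabf' (len 4):
       a  a  b  f
    0  1  2  3  4
  d 1  1  2  3  4
  a 2  1  1  2  3
  h 3  2  2  2  3
Edit distance = dp[3][4] = 3

3


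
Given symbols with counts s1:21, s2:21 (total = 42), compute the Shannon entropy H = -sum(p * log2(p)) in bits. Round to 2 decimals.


Computing entropy H = -sum(p_i * log2(p_i)):
  s1: p = 21/42 = 0.5000, -p*log2(p) = 0.5000
  s2: p = 21/42 = 0.5000, -p*log2(p) = 0.5000
H = sum of terms = 1.0000
Rounded to 2 decimals: 1.00

1.00


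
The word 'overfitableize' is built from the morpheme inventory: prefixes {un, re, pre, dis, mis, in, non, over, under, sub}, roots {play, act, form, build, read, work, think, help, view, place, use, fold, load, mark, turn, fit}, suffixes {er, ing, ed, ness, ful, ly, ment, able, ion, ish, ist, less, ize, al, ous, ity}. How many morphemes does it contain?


Segmenting 'overfitableize' against the inventory:
  'over' -> prefix (morpheme 1)
  'fit' -> root (morpheme 2)
  'able' -> suffix (morpheme 3)
  'ize' -> suffix (morpheme 4)
Total morphemes: 4

4


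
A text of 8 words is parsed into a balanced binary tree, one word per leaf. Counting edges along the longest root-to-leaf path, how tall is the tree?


In a balanced binary tree with n leaves the deepest leaf is ceil(log2(n)) edges below the root.
log2(8) = 3.0000
ceil(3.0000) = 3
height (edges) = 3

3


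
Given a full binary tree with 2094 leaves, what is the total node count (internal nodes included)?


Leaf nodes (terminals): 2094
Internal nodes = n - 1 = 2094 - 1 = 2093
Total = leaves + internal = 2094 + 2093 = 4187

4187


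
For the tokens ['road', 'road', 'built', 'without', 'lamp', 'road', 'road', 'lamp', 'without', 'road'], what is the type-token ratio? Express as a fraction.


Tokens: 10
Unique types: ('built', 'lamp', 'road', 'without') = 4
TTR = 4/10
Simplify: divide both by 2 -> 2/5
TTR = 2/5

2/5


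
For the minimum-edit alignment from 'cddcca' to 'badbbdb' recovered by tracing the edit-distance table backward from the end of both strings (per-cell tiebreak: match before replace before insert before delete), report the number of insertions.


Edit distance = 6. Backtracking from cell (6, 7) with preference match > replace > insert > delete,
then listing the resulting alignment 'cddcca' -> 'badbbdb' left to right:
  Step 1: insert 'b' [insertion #1]
  Step 2: replace c->a
  Step 3: keep 'd'
  Step 4: replace d->b
  Step 5: replace c->b
  Step 6: replace c->d
  Step 7: replace a->b
Total insertions: 1

1


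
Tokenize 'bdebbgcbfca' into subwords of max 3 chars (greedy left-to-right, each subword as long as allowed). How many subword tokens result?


'bdebbgcbfca' has 11 characters.
Chunking with max size 3:
  Chunk 1: 'bde' (positions 0-2)
  Chunk 2: 'bbg' (positions 3-5)
  Chunk 3: 'cbf' (positions 6-8)
  Chunk 4: 'ca' (positions 9-10)
Total chunks: ceil(11 / 3) = 4

4


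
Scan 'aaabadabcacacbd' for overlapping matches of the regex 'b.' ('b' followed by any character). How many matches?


Pattern: b. means 'b' followed by any character.
Scanning 'aaabadabcacacbd' position-by-position:
  Pos 0: window 'aa' -> no
  Pos 1: window 'aa' -> no
  Pos 2: window 'ab' -> no
  Pos 3: window 'ba' -> MATCH
  Pos 4: window 'ad' -> no
  Pos 5: window 'da' -> no
  Pos 6: window 'ab' -> no
  Pos 7: window 'bc' -> MATCH
  Pos 8: window 'ca' -> no
  Pos 9: window 'ac' -> no
  Pos 10: window 'ca' -> no
  Pos 11: window 'ac' -> no
  Pos 12: window 'cb' -> no
  Pos 13: window 'bd' -> MATCH
  Pos 14: window 'd' -> no
Total matches: 3

3


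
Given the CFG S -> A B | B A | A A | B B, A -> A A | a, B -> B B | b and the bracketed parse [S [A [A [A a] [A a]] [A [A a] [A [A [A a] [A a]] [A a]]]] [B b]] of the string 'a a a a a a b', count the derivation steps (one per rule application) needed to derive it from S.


Every bracketed nonterminal node [X ...] in the tree is produced by exactly one rule application.
Reading the tree off as a leftmost derivation:
  Step 1: S  =>  A B   (applied S -> A B)
  Step 2: A B  =>  A A B   (applied A -> A A)
  Step 3: A A B  =>  A A A B   (applied A -> A A)
  Step 4: A A A B  =>  a A A B   (applied A -> a)
  Step 5: a A A B  =>  a a A B   (applied A -> a)
  Step 6: a a A B  =>  a a A A B   (applied A -> A A)
  Step 7: a a A A B  =>  a a a A B   (applied A -> a)
  Step 8: a a a A B  =>  a a a A A B   (applied A -> A A)
  Step 9: a a a A A B  =>  a a a A A A B   (applied A -> A A)
  Step 10: a a a A A A B  =>  a a a a A A B   (applied A -> a)
  Step 11: a a a a A A B  =>  a a a a a A B   (applied A -> a)
  Step 12: a a a a a A B  =>  a a a a a a B   (applied A -> a)
  Step 13: a a a a a a B  =>  a a a a a a b   (applied B -> b)
Final yield: a a a a a a b
Total rewrite steps: 13

13


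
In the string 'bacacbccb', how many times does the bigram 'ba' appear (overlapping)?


Scanning 'bacacbccb' for bigram 'ba':
  Position 0: 'ba' -> MATCH
  Position 1: 'ac' -> no
  Position 2: 'ca' -> no
  Position 3: 'ac' -> no
  Position 4: 'cb' -> no
  Position 5: 'bc' -> no
  Position 6: 'cc' -> no
  Position 7: 'cb' -> no
Total matches: 1

1


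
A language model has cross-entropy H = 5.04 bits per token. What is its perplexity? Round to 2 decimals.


Perplexity formula: PP = 2^H
H = 5.04
PP = 2^5.04
Decompose: 2^5.04 = 2^5 * 2^0.04
2^5 = 32, 2^0.04 ~ 1.0281138
PP ~ 32 * 1.0281138 = 32.8996416
Rounded to 2 decimals: 32.90

32.90


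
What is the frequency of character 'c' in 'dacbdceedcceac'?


Scanning 'dacbdceedcceac' for 'c':
  Position 2: 'c' -> MATCH (count: 1)
  Position 5: 'c' -> MATCH (count: 2)
  Position 9: 'c' -> MATCH (count: 3)
  Position 10: 'c' -> MATCH (count: 4)
  Position 13: 'c' -> MATCH (count: 5)
Total occurrences of 'c': 5

5


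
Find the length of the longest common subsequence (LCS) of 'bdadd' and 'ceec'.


DP table for LCS of 'bdadd' and 'ceec':
       c  e  e  c
    0  0  0  0  0
  b 0  0  0  0  0
  d 0  0  0  0  0
  a 0  0  0  0  0
  d 0  0  0  0  0
  d 0  0  0  0  0
LCS length = 0

0


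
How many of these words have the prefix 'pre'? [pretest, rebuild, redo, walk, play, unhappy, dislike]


Checking each word for prefix 'pre':
  'pretest' -> YES, starts with 'pre' (count: 1)
  'rebuild' -> no (count: 1)
  'redo' -> no (count: 1)
  'walk' -> no (count: 1)
  'play' -> no (count: 1)
  'unhappy' -> no (count: 1)
  'dislike' -> no (count: 1)
Total with prefix 'pre': 1

1


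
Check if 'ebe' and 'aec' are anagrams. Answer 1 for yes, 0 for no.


Sort characters of 'ebe': 'bee'
Sort characters of 'aec': 'ace'
Sorted forms differ -> they are NOT anagrams
Result: 0

0


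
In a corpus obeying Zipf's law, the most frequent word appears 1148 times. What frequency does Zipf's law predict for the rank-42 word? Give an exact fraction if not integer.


Zipf's law: freq(rank) = f1 / rank
f1 = 1148, rank = 42
freq = 1148 / 42
GCD(1148, 42) = 14
Simplified: 82/3

82/3


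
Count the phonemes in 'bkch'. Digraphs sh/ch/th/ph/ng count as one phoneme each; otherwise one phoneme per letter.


Parsing 'bkch' greedily, digraphs first:
  'b' -> consonant phoneme (phonemes so far: 1)
  'k' -> consonant phoneme (phonemes so far: 2)
  'ch' -> digraph (1 consonant phoneme) (phonemes so far: 3)
Total phonemes: 3

3


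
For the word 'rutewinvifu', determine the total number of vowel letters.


Scanning each character of 'rutewinvifu':
  Position 1: 'r' -> consonant (running count: 0)
  Position 2: 'u' -> vowel (running count: 1)
  Position 3: 't' -> consonant (running count: 1)
  Position 4: 'e' -> vowel (running count: 2)
  Position 5: 'w' -> consonant (running count: 2)
  Position 6: 'i' -> vowel (running count: 3)
  Position 7: 'n' -> consonant (running count: 3)
  Position 8: 'v' -> consonant (running count: 3)
  Position 9: 'i' -> vowel (running count: 4)
  Position 10: 'f' -> consonant (running count: 4)
  Position 11: 'u' -> vowel (running count: 5)
Total vowels: 5

5


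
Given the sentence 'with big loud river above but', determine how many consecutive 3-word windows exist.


Word trigrams from [6] words:
  Trigram 1: (with big loud)
  Trigram 2: (big loud river)
  Trigram 3: (loud river above)
  Trigram 4: (river above but)
Total word trigrams: 6 - 2 = 4

4


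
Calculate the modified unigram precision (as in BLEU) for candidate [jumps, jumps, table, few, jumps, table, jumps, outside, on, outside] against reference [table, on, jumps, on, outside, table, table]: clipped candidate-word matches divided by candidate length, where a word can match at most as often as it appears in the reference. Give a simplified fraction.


Reference word counts: {'jumps': 1, 'on': 2, 'outside': 1, 'table': 3}
Checking each candidate word (with clipping):
  'jumps' -> in reference (ref count 1, used 1/1) -> match (matches: 1)
  'jumps' -> ref count 1 already used up (1/1) -> clipped, no match (matches: 1)
  'table' -> in reference (ref count 3, used 1/3) -> match (matches: 2)
  'few' -> not in reference -> no match (matches: 2)
  'jumps' -> ref count 1 already used up (1/1) -> clipped, no match (matches: 2)
  'table' -> in reference (ref count 3, used 2/3) -> match (matches: 3)
  'jumps' -> ref count 1 already used up (1/1) -> clipped, no match (matches: 3)
  'outside' -> in reference (ref count 1, used 1/1) -> match (matches: 4)
  'on' -> in reference (ref count 2, used 1/2) -> match (matches: 5)
  'outside' -> ref count 1 already used up (1/1) -> clipped, no match (matches: 5)
Clipped matches: 5, Candidate length: 10
Precision = 5/10 = 1/2

1/2


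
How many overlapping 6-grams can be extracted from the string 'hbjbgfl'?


String 'hbjbgfl' has length L = 7.
Number of overlapping n-grams = L - n + 1
Substituting: 7 - 6 + 1 = 2

2


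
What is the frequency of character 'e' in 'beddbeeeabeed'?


Scanning 'beddbeeeabeed' for 'e':
  Position 1: 'e' -> MATCH (count: 1)
  Position 5: 'e' -> MATCH (count: 2)
  Position 6: 'e' -> MATCH (count: 3)
  Position 7: 'e' -> MATCH (count: 4)
  Position 10: 'e' -> MATCH (count: 5)
  Position 11: 'e' -> MATCH (count: 6)
Total occurrences of 'e': 6

6


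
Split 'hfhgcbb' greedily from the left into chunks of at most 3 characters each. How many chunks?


'hfhgcbb' has 7 characters.
Chunking with max size 3:
  Chunk 1: 'hfh' (positions 0-2)
  Chunk 2: 'gcb' (positions 3-5)
  Chunk 3: 'b' (positions 6-6)
Total chunks: ceil(7 / 3) = 3

3


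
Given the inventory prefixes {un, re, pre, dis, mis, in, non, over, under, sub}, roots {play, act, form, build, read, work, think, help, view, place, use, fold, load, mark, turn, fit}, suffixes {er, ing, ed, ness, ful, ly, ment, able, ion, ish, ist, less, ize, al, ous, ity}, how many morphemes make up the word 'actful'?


Segmenting 'actful' against the inventory:
  'act' -> root (morpheme 1)
  'ful' -> suffix (morpheme 2)
Total morphemes: 2

2


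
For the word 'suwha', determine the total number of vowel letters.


Scanning each character of 'suwha':
  Position 1: 's' -> consonant (running count: 0)
  Position 2: 'u' -> vowel (running count: 1)
  Position 3: 'w' -> consonant (running count: 1)
  Position 4: 'h' -> consonant (running count: 1)
  Position 5: 'a' -> vowel (running count: 2)
Total vowels: 2

2


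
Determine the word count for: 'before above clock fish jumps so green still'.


Counting words by splitting on spaces:
  Word 1: 'before'
  Word 2: 'above'
  Word 3: 'clock'
  Word 4: 'fish'
  Word 5: 'jumps'
  Word 6: 'so'
  Word 7: 'green'
  Word 8: 'still'
Total words: 8

8


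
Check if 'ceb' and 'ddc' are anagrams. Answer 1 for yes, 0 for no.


Sort characters of 'ceb': 'bce'
Sort characters of 'ddc': 'cdd'
Sorted forms differ -> they are NOT anagrams
Result: 0

0


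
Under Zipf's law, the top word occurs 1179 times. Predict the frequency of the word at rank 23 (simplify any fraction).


Zipf's law: freq(rank) = f1 / rank
f1 = 1179, rank = 23
freq = 1179 / 23
GCD(1179, 23) = 1
Simplified: 1179/23

1179/23


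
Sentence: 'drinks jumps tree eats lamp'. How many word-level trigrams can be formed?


Word trigrams from [5] words:
  Trigram 1: (drinks jumps tree)
  Trigram 2: (jumps tree eats)
  Trigram 3: (tree eats lamp)
Total word trigrams: 5 - 2 = 3

3


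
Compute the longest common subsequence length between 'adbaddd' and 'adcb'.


DP table for LCS of 'adbaddd' and 'adcb':
       a  d  c  b
    0  0  0  0  0
  a 0  1  1  1  1
  d 0  1  2  2  2
  b 0  1  2  2  3
  a 0  1  2  2  3
  d 0  1  2  2  3
  d 0  1  2  2  3
  d 0  1  2  2  3
LCS: 'adb'
LCS length = 3

3


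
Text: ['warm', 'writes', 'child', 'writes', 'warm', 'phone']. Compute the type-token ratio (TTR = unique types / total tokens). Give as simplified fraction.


Tokens: 6
Unique types: ('child', 'phone', 'warm', 'writes') = 4
TTR = 4/6
Simplify: divide both by 2 -> 2/3
TTR = 2/3

2/3


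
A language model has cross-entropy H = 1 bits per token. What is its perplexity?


Perplexity formula: PP = 2^H
H = 1
PP = 2^1
Steps: 2^1 = 2
PP = 2

2


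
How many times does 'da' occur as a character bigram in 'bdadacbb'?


Scanning 'bdadacbb' for bigram 'da':
  Position 0: 'bd' -> no
  Position 1: 'da' -> MATCH
  Position 2: 'ad' -> no
  Position 3: 'da' -> MATCH
  Position 4: 'ac' -> no
  Position 5: 'cb' -> no
  Position 6: 'bb' -> no
Total matches: 2

2


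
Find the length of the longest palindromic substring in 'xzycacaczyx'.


Scanning 'xzycacaczyx' for palindromic substrings.
Substring at positions 3-7: 'cacac'.
Check: reverse('cacac') = 'cacac' -> palindrome confirmed.
Neighbouring characters ('y' / 'z') break symmetry, so it cannot extend further.
No longer palindromic substring exists; longest length = 5

5


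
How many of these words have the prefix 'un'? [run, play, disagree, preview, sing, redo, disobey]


Checking each word for prefix 'un':
  'run' -> no (count: 0)
  'play' -> no (count: 0)
  'disagree' -> no (count: 0)
  'preview' -> no (count: 0)
  'sing' -> no (count: 0)
  'redo' -> no (count: 0)
  'disobey' -> no (count: 0)
Total with prefix 'un': 0

0


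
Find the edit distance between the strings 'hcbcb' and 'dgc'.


Building DP table for s1='hcbcb' (len 5) and s2='dgc' (len 3):
       d  g  c
    0  1  2  3
  h 1  1  2  3
  c 2  2  2  2
  b 3  3  3  3
  c 4  4  4  3
  b 5  5  5  4
Edit distance = dp[5][3] = 4

4


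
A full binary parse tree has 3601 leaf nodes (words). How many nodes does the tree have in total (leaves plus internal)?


Leaf nodes (terminals): 3601
Internal nodes = n - 1 = 3601 - 1 = 3600
Total = leaves + internal = 3601 + 3600 = 7201

7201


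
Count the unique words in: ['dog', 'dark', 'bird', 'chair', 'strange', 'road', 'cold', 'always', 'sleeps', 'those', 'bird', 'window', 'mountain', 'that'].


Listing all tokens and tracking unique types:
  Token 1: 'dog' -> NEW (unique so far: 1)
  Token 2: 'dark' -> NEW (unique so far: 2)
  Token 3: 'bird' -> NEW (unique so far: 3)
  Token 4: 'chair' -> NEW (unique so far: 4)
  Token 5: 'strange' -> NEW (unique so far: 5)
  Token 6: 'road' -> NEW (unique so far: 6)
  Token 7: 'cold' -> NEW (unique so far: 7)
  Token 8: 'always' -> NEW (unique so far: 8)
  Token 9: 'sleeps' -> NEW (unique so far: 9)
  Token 10: 'those' -> NEW (unique so far: 10)
  Token 11: 'bird' -> duplicate (unique so far: 10)
  Token 12: 'window' -> NEW (unique so far: 11)
  Token 13: 'mountain' -> NEW (unique so far: 12)
  Token 14: 'that' -> NEW (unique so far: 13)
Unique types: ('always', 'bird', 'chair', 'cold', 'dark', 'dog', 'mountain', 'road', 'sleeps', 'strange', 'that', 'those', 'window')
Vocabulary size: 13

13


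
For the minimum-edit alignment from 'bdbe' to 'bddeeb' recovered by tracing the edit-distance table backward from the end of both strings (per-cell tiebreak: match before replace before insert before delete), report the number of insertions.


Edit distance = 3. Backtracking from cell (4, 6) with preference match > replace > insert > delete,
then listing the resulting alignment 'bdbe' -> 'bddeeb' left to right:
  Step 1: keep 'b'
  Step 2: insert 'd' [insertion #1]
  Step 3: keep 'd'
  Step 4: replace b->e
  Step 5: keep 'e'
  Step 6: insert 'b' [insertion #2]
Total insertions: 2

2


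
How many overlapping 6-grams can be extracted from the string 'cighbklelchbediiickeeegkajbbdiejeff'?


String 'cighbklelchbediiickeeegkajbbdiejeff' has length L = 35.
Number of overlapping n-grams = L - n + 1
Substituting: 35 - 6 + 1 = 30

30


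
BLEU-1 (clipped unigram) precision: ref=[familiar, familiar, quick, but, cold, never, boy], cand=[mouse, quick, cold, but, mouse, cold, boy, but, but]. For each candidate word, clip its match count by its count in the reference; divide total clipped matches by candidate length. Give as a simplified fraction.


Reference word counts: {'boy': 1, 'but': 1, 'cold': 1, 'familiar': 2, 'never': 1, 'quick': 1}
Checking each candidate word (with clipping):
  'mouse' -> not in reference -> no match (matches: 0)
  'quick' -> in reference (ref count 1, used 1/1) -> match (matches: 1)
  'cold' -> in reference (ref count 1, used 1/1) -> match (matches: 2)
  'but' -> in reference (ref count 1, used 1/1) -> match (matches: 3)
  'mouse' -> not in reference -> no match (matches: 3)
  'cold' -> ref count 1 already used up (1/1) -> clipped, no match (matches: 3)
  'boy' -> in reference (ref count 1, used 1/1) -> match (matches: 4)
  'but' -> ref count 1 already used up (1/1) -> clipped, no match (matches: 4)
  'but' -> ref count 1 already used up (1/1) -> clipped, no match (matches: 4)
Clipped matches: 4, Candidate length: 9
Precision = 4/9

4/9


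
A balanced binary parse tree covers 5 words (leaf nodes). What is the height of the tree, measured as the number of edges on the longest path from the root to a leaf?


In a balanced binary tree with n leaves the deepest leaf is ceil(log2(n)) edges below the root.
log2(5) = 2.3219
ceil(2.3219) = 3
height (edges) = 3

3


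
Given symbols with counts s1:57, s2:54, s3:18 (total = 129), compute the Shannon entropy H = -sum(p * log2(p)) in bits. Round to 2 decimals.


Computing entropy H = -sum(p_i * log2(p_i)):
  s1: p = 57/129 = 0.4419, -p*log2(p) = 0.5207
  s2: p = 54/129 = 0.4186, -p*log2(p) = 0.5259
  s3: p = 18/129 = 0.1395, -p*log2(p) = 0.3965
H = sum of terms = 1.4431
Rounded to 2 decimals: 1.44

1.44


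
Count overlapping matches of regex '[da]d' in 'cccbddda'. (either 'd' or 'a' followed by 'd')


Pattern: [da]d means either 'd' or 'a' followed by 'd'.
Scanning 'cccbddda' position-by-position:
  Pos 0: window 'cc' -> no
  Pos 1: window 'cc' -> no
  Pos 2: window 'cb' -> no
  Pos 3: window 'bd' -> no
  Pos 4: window 'dd' -> MATCH
  Pos 5: window 'dd' -> MATCH
  Pos 6: window 'da' -> no
  Pos 7: window 'a' -> no
Total matches: 2

2


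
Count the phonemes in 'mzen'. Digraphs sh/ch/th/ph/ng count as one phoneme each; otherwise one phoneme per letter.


Parsing 'mzen' greedily, digraphs first:
  'm' -> consonant phoneme (phonemes so far: 1)
  'z' -> consonant phoneme (phonemes so far: 2)
  'e' -> vowel phoneme (phonemes so far: 3)
  'n' -> consonant phoneme (phonemes so far: 4)
Total phonemes: 4

4


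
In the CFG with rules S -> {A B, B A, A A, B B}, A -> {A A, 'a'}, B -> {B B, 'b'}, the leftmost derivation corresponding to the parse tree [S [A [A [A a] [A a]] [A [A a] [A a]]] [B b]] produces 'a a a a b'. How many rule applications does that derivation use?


Every bracketed nonterminal node [X ...] in the tree is produced by exactly one rule application.
Reading the tree off as a leftmost derivation:
  Step 1: S  =>  A B   (applied S -> A B)
  Step 2: A B  =>  A A B   (applied A -> A A)
  Step 3: A A B  =>  A A A B   (applied A -> A A)
  Step 4: A A A B  =>  a A A B   (applied A -> a)
  Step 5: a A A B  =>  a a A B   (applied A -> a)
  Step 6: a a A B  =>  a a A A B   (applied A -> A A)
  Step 7: a a A A B  =>  a a a A B   (applied A -> a)
  Step 8: a a a A B  =>  a a a a B   (applied A -> a)
  Step 9: a a a a B  =>  a a a a b   (applied B -> b)
Final yield: a a a a b
Total rewrite steps: 9

9


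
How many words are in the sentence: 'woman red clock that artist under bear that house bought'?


Counting words by splitting on spaces:
  Word 1: 'woman'
  Word 2: 'red'
  Word 3: 'clock'
  Word 4: 'that'
  Word 5: 'artist'
  Word 6: 'under'
  Word 7: 'bear'
  Word 8: 'that'
  Word 9: 'house'
  Word 10: 'bought'
Total words: 10

10


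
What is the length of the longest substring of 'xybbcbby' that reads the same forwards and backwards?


Scanning 'xybbcbby' for palindromic substrings.
Substring at positions 1-7: 'ybbcbby'.
Check: reverse('ybbcbby') = 'ybbcbby' -> palindrome confirmed.
Neighbouring characters ('x' / '-') break symmetry, so it cannot extend further.
No longer palindromic substring exists; longest length = 7

7


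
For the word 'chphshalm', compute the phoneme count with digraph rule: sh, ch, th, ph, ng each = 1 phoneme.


Parsing 'chphshalm' greedily, digraphs first:
  'ch' -> digraph (1 consonant phoneme) (phonemes so far: 1)
  'ph' -> digraph (1 consonant phoneme) (phonemes so far: 2)
  'sh' -> digraph (1 consonant phoneme) (phonemes so far: 3)
  'a' -> vowel phoneme (phonemes so far: 4)
  'l' -> consonant phoneme (phonemes so far: 5)
  'm' -> consonant phoneme (phonemes so far: 6)
Total phonemes: 6

6


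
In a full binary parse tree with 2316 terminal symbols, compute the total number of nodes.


Leaf nodes (terminals): 2316
Internal nodes = n - 1 = 2316 - 1 = 2315
Total = leaves + internal = 2316 + 2315 = 4631

4631


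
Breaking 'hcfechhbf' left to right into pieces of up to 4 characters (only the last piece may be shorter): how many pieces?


'hcfechhbf' has 9 characters.
Chunking with max size 4:
  Chunk 1: 'hcfe' (positions 0-3)
  Chunk 2: 'chhb' (positions 4-7)
  Chunk 3: 'f' (positions 8-8)
Total chunks: ceil(9 / 4) = 3

3


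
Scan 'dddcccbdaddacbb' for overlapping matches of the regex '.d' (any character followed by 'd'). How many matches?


Pattern: .d means any character followed by 'd'.
Scanning 'dddcccbdaddacbb' position-by-position:
  Pos 0: window 'dd' -> MATCH
  Pos 1: window 'dd' -> MATCH
  Pos 2: window 'dc' -> no
  Pos 3: window 'cc' -> no
  Pos 4: window 'cc' -> no
  Pos 5: window 'cb' -> no
  Pos 6: window 'bd' -> MATCH
  Pos 7: window 'da' -> no
  Pos 8: window 'ad' -> MATCH
  Pos 9: window 'dd' -> MATCH
  Pos 10: window 'da' -> no
  Pos 11: window 'ac' -> no
  Pos 12: window 'cb' -> no
  Pos 13: window 'bb' -> no
  Pos 14: window 'b' -> no
Total matches: 5

5


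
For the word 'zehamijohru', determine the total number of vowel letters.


Scanning each character of 'zehamijohru':
  Position 1: 'z' -> consonant (running count: 0)
  Position 2: 'e' -> vowel (running count: 1)
  Position 3: 'h' -> consonant (running count: 1)
  Position 4: 'a' -> vowel (running count: 2)
  Position 5: 'm' -> consonant (running count: 2)
  Position 6: 'i' -> vowel (running count: 3)
  Position 7: 'j' -> consonant (running count: 3)
  Position 8: 'o' -> vowel (running count: 4)
  Position 9: 'h' -> consonant (running count: 4)
  Position 10: 'r' -> consonant (running count: 4)
  Position 11: 'u' -> vowel (running count: 5)
Total vowels: 5

5


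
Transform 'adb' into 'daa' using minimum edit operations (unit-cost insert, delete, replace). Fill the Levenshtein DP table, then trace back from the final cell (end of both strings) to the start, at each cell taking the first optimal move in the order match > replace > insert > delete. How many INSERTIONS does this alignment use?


Edit distance = 3. Backtracking from cell (3, 3) with preference match > replace > insert > delete,
then listing the resulting alignment 'adb' -> 'daa' left to right:
  Step 1: replace a->d
  Step 2: replace d->a
  Step 3: replace b->a
Total insertions: 0

0


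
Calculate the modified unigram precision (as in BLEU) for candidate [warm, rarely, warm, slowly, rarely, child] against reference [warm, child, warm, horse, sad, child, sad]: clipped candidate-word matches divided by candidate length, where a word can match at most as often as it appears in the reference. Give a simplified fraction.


Reference word counts: {'child': 2, 'horse': 1, 'sad': 2, 'warm': 2}
Checking each candidate word (with clipping):
  'warm' -> in reference (ref count 2, used 1/2) -> match (matches: 1)
  'rarely' -> not in reference -> no match (matches: 1)
  'warm' -> in reference (ref count 2, used 2/2) -> match (matches: 2)
  'slowly' -> not in reference -> no match (matches: 2)
  'rarely' -> not in reference -> no match (matches: 2)
  'child' -> in reference (ref count 2, used 1/2) -> match (matches: 3)
Clipped matches: 3, Candidate length: 6
Precision = 3/6 = 1/2

1/2


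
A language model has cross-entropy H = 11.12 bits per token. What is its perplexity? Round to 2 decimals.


Perplexity formula: PP = 2^H
H = 11.12
PP = 2^11.12
Decompose: 2^11.12 = 2^11 * 2^0.12
2^11 = 2048, 2^0.12 ~ 1.0867349
PP ~ 2048 * 1.0867349 = 2225.6330752
Rounded to 2 decimals: 2225.63

2225.63


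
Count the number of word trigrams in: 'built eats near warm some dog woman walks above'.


Word trigrams from [9] words:
  Trigram 1: (built eats near)
  Trigram 2: (eats near warm)
  Trigram 3: (near warm some)
  Trigram 4: (warm some dog)
  Trigram 5: (some dog woman)
  Trigram 6: (dog woman walks)
  Trigram 7: (woman walks above)
Total word trigrams: 9 - 2 = 7

7


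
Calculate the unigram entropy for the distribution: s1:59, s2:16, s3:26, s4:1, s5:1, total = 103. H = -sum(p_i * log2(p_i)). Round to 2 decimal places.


Computing entropy H = -sum(p_i * log2(p_i)):
  s1: p = 59/103 = 0.5728, -p*log2(p) = 0.4605
  s2: p = 16/103 = 0.1553, -p*log2(p) = 0.4173
  s3: p = 26/103 = 0.2524, -p*log2(p) = 0.5013
  s4: p = 1/103 = 0.0097, -p*log2(p) = 0.0649
  s5: p = 1/103 = 0.0097, -p*log2(p) = 0.0649
H = sum of terms = 1.5089
Rounded to 2 decimals: 1.51

1.51
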